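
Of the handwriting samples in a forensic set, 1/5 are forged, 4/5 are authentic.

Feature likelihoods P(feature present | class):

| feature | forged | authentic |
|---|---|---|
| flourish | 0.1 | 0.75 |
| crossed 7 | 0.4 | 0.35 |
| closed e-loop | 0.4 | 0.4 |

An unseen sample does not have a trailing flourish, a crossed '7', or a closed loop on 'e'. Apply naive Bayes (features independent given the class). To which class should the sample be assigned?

forged: 0.2 × (1−0.1) × (1−0.4) × (1−0.4) = 0.0648
authentic: 0.8 × (1−0.75) × (1−0.35) × (1−0.4) = 0.078
Highest score → authentic.

authentic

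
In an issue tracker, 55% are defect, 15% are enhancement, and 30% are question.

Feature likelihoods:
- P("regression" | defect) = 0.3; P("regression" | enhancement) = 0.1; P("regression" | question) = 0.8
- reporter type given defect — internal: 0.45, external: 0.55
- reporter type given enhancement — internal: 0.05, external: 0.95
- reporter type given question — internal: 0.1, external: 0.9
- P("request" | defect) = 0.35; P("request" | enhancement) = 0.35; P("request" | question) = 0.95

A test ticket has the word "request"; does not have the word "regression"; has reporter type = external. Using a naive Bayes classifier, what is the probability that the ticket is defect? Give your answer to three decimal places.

0.435

defect: 0.55 × (1−0.3) × 0.55 × 0.35 = 0.0741125
enhancement: 0.15 × (1−0.1) × 0.95 × 0.35 = 0.0448875
question: 0.3 × (1−0.8) × 0.9 × 0.95 = 0.0513
P(defect | x) = 0.0741125 / 0.1703 ≈ 0.435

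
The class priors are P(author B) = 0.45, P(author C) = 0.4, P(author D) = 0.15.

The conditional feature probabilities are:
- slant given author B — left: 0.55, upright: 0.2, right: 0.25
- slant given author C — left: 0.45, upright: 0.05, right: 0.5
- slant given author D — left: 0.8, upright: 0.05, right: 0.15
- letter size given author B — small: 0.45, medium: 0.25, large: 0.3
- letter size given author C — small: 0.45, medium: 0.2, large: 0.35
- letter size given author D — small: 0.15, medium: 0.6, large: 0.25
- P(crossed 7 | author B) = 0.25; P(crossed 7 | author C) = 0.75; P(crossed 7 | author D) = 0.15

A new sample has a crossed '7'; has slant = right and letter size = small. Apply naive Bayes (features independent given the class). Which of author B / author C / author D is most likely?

author B: 0.45 × 0.25 × 0.45 × 0.25 = 0.01265625
author C: 0.4 × 0.5 × 0.45 × 0.75 = 0.0675
author D: 0.15 × 0.15 × 0.15 × 0.15 = 0.00050625
Highest score → author C.

author C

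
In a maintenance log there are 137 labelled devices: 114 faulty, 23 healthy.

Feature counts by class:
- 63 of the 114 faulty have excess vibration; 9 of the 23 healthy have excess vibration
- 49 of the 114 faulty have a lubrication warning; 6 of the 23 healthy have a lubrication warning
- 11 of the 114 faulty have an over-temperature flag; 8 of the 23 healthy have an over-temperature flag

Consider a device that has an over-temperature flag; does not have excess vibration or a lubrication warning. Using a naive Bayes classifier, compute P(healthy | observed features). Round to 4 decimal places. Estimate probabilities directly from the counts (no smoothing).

faulty: (114/137) × (51/114) × (65/114) × (11/114) ≈ 0.0204808
healthy: (23/137) × (14/23) × (17/23) × (8/23) ≈ 0.0262719
P(healthy | x) = 0.0262719 / 0.0467527 ≈ 0.5619

0.5619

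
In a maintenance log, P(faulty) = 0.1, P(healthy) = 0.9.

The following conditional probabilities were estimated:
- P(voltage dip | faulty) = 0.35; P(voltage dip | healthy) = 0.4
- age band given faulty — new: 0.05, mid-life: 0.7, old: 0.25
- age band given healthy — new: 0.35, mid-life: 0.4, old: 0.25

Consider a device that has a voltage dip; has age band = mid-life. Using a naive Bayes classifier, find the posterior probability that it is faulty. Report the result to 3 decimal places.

0.145

faulty: 0.1 × 0.35 × 0.7 = 0.0245
healthy: 0.9 × 0.4 × 0.4 = 0.144
P(faulty | x) = 0.0245 / 0.1685 ≈ 0.145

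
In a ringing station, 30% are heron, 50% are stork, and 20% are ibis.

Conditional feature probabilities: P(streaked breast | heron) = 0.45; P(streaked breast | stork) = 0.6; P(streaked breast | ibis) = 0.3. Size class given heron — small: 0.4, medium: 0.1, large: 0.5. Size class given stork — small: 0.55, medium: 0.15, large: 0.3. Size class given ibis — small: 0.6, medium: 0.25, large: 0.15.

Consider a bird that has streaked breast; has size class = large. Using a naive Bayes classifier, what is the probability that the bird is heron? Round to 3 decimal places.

0.405

heron: 0.3 × 0.45 × 0.5 = 0.0675
stork: 0.5 × 0.6 × 0.3 = 0.09
ibis: 0.2 × 0.3 × 0.15 = 0.009
P(heron | x) = 0.0675 / 0.1665 ≈ 0.405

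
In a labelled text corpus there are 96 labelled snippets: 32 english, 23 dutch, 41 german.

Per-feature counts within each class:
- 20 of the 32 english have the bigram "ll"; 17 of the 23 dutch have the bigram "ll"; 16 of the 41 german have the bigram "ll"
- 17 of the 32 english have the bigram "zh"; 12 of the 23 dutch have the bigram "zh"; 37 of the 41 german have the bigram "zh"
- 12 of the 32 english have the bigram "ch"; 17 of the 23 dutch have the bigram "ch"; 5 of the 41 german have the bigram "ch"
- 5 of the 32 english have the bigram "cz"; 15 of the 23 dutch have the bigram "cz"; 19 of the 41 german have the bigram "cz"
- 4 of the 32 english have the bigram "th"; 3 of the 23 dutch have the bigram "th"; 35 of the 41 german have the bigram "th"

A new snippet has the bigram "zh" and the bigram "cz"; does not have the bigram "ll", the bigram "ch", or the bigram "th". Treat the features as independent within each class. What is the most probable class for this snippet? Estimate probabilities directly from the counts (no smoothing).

german

english: (32/96) × (12/32) × (17/32) × (20/32) × (5/32) × (28/32) = 0.0056743621826171875
dutch: (23/96) × (6/23) × (12/23) × (6/23) × (15/23) × (20/23) ≈ 0.00482417
german: (41/96) × (25/41) × (37/41) × (36/41) × (19/41) × (6/41) ≈ 0.013994
Highest score → german.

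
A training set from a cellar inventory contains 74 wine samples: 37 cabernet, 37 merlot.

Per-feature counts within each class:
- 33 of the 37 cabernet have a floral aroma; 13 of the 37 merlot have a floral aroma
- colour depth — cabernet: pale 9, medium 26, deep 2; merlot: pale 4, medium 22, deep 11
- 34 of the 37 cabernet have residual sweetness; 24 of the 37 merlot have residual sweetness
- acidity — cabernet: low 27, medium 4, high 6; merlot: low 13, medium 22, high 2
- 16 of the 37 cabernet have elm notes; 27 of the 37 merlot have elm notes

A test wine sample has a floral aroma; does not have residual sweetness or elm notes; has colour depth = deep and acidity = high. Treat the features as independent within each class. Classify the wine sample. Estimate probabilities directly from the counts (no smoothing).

merlot

cabernet: (37/74) × (33/37) × (2/37) × (3/37) × (6/37) × (21/37) ≈ 0.000179886
merlot: (37/74) × (13/37) × (11/37) × (13/37) × (2/37) × (10/37) ≈ 0.000268084
Highest score → merlot.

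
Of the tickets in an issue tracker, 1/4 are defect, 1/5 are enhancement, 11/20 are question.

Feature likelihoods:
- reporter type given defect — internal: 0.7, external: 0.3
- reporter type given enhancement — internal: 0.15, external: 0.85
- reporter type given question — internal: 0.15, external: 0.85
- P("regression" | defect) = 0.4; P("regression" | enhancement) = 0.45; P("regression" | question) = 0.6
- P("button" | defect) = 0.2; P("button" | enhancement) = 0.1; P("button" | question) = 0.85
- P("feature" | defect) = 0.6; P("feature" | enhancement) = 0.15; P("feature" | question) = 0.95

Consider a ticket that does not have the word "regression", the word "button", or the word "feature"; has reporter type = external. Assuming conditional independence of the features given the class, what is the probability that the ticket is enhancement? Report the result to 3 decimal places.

defect: 0.25 × 0.3 × (1−0.4) × (1−0.2) × (1−0.6) = 0.0144
enhancement: 0.2 × 0.85 × (1−0.45) × (1−0.1) × (1−0.15) = 0.0715275
question: 0.55 × 0.85 × (1−0.6) × (1−0.85) × (1−0.95) = 0.0014025
P(enhancement | x) = 0.0715275 / 0.08733 ≈ 0.819

0.819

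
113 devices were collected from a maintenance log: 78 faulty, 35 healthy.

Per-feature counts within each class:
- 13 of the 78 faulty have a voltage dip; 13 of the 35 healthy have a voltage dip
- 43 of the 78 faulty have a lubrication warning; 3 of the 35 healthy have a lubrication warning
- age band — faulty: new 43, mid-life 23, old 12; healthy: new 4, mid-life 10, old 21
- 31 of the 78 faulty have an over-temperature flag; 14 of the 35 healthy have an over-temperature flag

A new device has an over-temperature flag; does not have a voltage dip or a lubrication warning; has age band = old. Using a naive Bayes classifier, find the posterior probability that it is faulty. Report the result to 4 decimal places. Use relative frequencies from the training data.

faulty: (78/113) × (65/78) × (35/78) × (12/78) × (31/78) ≈ 0.015782
healthy: (35/113) × (22/35) × (32/35) × (21/35) × (14/35) ≈ 0.0427206
P(faulty | x) = 0.015782 / 0.0585026 ≈ 0.2698

0.2698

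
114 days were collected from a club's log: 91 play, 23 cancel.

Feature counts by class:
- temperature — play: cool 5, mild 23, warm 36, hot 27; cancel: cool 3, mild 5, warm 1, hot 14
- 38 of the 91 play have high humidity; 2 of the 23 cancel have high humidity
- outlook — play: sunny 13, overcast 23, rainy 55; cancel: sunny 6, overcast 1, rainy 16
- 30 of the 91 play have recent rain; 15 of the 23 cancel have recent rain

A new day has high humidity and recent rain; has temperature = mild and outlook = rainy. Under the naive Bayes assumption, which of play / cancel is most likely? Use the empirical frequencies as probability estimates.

play: (91/114) × (23/91) × (38/91) × (55/91) × (30/91) ≈ 0.0167867
cancel: (23/114) × (5/23) × (2/23) × (16/23) × (15/23) ≈ 0.00173031
Highest score → play.

play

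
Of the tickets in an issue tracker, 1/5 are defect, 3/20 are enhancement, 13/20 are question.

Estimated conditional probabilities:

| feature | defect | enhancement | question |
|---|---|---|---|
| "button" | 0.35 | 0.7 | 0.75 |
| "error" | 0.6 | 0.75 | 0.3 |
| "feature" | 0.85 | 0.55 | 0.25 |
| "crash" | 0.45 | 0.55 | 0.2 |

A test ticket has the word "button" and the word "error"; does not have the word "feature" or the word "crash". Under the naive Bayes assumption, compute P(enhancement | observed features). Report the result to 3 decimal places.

defect: 0.2 × 0.35 × 0.6 × (1−0.85) × (1−0.45) = 0.003465
enhancement: 0.15 × 0.7 × 0.75 × (1−0.55) × (1−0.55) = 0.015946875
question: 0.65 × 0.75 × 0.3 × (1−0.25) × (1−0.2) = 0.08775
P(enhancement | x) = 0.015946875 / 0.107161875 ≈ 0.149

0.149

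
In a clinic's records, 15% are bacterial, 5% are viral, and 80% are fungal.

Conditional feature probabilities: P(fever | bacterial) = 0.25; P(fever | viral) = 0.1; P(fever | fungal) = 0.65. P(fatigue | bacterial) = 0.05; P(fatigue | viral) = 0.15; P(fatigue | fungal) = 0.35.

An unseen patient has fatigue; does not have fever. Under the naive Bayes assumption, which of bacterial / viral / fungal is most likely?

bacterial: 0.15 × (1−0.25) × 0.05 = 0.005625
viral: 0.05 × (1−0.1) × 0.15 = 0.00675
fungal: 0.8 × (1−0.65) × 0.35 = 0.098
Highest score → fungal.

fungal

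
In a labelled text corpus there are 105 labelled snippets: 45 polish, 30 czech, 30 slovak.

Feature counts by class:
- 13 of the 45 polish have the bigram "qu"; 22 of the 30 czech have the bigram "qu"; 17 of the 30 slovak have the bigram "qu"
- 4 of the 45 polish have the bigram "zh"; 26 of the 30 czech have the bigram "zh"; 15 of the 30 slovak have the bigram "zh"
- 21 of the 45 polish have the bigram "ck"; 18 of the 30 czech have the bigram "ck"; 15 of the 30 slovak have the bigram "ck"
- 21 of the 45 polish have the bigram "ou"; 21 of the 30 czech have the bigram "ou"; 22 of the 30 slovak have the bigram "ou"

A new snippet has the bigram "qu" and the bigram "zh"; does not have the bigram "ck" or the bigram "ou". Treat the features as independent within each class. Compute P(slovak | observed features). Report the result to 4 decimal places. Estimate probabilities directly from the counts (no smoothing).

0.3022

polish: (45/105) × (13/45) × (4/45) × (24/45) × (24/45) ≈ 0.00313039
czech: (30/105) × (22/30) × (26/30) × (12/30) × (9/30) ≈ 0.0217905
slovak: (30/105) × (17/30) × (15/30) × (15/30) × (8/30) ≈ 0.0107937
P(slovak | x) = 0.0107937 / 0.03571459 ≈ 0.3022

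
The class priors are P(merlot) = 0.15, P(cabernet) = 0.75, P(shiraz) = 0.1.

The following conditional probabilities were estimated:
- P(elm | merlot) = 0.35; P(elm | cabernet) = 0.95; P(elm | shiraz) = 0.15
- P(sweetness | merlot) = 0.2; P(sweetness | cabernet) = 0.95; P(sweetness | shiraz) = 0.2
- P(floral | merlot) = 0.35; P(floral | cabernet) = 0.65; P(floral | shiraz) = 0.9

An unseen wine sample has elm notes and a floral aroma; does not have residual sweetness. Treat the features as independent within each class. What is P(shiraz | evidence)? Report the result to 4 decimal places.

merlot: 0.15 × 0.35 × (1−0.2) × 0.35 = 0.0147
cabernet: 0.75 × 0.95 × (1−0.95) × 0.65 = 0.02315625
shiraz: 0.1 × 0.15 × (1−0.2) × 0.9 = 0.0108
P(shiraz | x) = 0.0108 / 0.04865625 ≈ 0.2220

0.2220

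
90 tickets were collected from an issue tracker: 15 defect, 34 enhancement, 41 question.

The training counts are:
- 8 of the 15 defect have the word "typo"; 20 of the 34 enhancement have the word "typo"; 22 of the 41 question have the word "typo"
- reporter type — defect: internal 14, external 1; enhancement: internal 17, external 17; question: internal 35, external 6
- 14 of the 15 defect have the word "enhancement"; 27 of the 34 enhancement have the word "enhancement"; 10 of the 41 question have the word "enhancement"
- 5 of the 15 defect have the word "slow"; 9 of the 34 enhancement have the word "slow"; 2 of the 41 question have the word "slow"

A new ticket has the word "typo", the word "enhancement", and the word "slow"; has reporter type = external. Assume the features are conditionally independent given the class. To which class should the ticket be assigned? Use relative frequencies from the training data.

enhancement

defect: (15/90) × (8/15) × (1/15) × (14/15) × (5/15) ≈ 0.00184362
enhancement: (34/90) × (20/34) × (17/34) × (27/34) × (9/34) ≈ 0.0233564
question: (41/90) × (22/41) × (6/41) × (10/41) × (2/41) ≈ 0.000425608
Highest score → enhancement.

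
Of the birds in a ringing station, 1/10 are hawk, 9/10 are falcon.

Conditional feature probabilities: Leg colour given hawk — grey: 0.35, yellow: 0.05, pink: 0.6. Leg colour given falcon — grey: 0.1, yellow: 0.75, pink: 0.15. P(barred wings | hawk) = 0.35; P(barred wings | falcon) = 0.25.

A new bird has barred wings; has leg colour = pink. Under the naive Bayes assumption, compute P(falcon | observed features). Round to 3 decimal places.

hawk: 0.1 × 0.6 × 0.35 = 0.021
falcon: 0.9 × 0.15 × 0.25 = 0.03375
P(falcon | x) = 0.03375 / 0.05475 ≈ 0.616

0.616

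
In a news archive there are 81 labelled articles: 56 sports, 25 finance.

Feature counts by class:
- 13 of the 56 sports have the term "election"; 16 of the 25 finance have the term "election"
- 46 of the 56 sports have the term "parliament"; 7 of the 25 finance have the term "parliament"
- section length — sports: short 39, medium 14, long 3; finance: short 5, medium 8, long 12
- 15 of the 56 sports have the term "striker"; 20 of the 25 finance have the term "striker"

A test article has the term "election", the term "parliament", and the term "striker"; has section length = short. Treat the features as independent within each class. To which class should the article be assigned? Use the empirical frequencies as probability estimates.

sports

sports: (56/81) × (13/56) × (46/56) × (39/56) × (15/56) ≈ 0.0245928
finance: (25/81) × (16/25) × (7/25) × (5/25) × (20/25) ≈ 0.00884938
Highest score → sports.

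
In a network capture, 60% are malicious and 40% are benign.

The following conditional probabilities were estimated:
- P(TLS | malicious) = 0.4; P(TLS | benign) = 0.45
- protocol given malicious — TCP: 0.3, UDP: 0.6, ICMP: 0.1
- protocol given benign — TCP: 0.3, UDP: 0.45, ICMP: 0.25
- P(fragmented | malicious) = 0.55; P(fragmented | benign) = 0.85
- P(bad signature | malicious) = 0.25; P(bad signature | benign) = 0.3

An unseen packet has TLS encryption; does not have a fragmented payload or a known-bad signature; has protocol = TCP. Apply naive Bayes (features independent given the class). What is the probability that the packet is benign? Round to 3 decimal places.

0.189

malicious: 0.6 × 0.4 × 0.3 × (1−0.55) × (1−0.25) = 0.0243
benign: 0.4 × 0.45 × 0.3 × (1−0.85) × (1−0.3) = 0.00567
P(benign | x) = 0.00567 / 0.02997 ≈ 0.189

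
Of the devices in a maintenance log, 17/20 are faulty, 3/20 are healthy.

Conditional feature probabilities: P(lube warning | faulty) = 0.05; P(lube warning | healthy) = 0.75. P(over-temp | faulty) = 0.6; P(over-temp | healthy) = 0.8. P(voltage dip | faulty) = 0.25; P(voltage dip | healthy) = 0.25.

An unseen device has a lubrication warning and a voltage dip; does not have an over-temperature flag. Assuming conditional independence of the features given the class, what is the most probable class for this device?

faulty: 0.85 × 0.05 × (1−0.6) × 0.25 = 0.00425
healthy: 0.15 × 0.75 × (1−0.8) × 0.25 = 0.005625
Highest score → healthy.

healthy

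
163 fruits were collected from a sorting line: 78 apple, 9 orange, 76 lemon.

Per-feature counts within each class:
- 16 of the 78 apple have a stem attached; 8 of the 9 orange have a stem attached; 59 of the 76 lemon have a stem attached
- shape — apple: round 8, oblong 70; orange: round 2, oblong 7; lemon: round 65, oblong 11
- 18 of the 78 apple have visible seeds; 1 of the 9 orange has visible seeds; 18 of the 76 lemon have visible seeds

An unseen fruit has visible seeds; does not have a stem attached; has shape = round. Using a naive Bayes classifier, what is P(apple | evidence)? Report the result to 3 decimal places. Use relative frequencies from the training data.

apple: (78/163) × (62/78) × (8/78) × (18/78) ≈ 0.0090028
orange: (9/163) × (1/9) × (2/9) × (1/9) ≈ 0.000151481
lemon: (76/163) × (17/76) × (65/76) × (18/76) ≈ 0.0211261
P(apple | x) = 0.0090028 / 0.030280381 ≈ 0.297

0.297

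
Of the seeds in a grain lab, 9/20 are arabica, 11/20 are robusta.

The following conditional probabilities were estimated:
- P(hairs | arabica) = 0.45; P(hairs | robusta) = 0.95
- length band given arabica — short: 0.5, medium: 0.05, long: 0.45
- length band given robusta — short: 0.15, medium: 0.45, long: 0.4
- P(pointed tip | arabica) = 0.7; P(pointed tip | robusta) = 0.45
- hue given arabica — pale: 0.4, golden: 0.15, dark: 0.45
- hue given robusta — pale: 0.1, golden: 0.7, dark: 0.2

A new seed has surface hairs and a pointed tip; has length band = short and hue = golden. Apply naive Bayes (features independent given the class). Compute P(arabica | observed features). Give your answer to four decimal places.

arabica: 0.45 × 0.45 × 0.5 × 0.7 × 0.15 = 0.01063125
robusta: 0.55 × 0.95 × 0.15 × 0.45 × 0.7 = 0.024688125
P(arabica | x) = 0.01063125 / 0.035319375 ≈ 0.3010

0.3010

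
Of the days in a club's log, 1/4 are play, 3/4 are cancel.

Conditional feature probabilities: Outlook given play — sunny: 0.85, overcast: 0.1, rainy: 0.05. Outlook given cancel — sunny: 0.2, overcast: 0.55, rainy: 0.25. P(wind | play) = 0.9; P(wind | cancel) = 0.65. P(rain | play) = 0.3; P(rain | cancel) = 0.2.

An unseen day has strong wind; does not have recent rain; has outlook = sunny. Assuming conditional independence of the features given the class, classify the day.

play: 0.25 × 0.85 × 0.9 × (1−0.3) = 0.133875
cancel: 0.75 × 0.2 × 0.65 × (1−0.2) = 0.078
Highest score → play.

play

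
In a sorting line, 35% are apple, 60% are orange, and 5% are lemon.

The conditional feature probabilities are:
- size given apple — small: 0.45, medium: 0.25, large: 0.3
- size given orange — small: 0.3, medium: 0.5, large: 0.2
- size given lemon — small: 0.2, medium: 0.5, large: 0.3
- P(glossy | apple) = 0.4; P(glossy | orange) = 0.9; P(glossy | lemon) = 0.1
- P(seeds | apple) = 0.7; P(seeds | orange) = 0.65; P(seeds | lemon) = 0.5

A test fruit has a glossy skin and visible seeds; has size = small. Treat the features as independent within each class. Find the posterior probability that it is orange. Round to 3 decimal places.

0.702

apple: 0.35 × 0.45 × 0.4 × 0.7 = 0.0441
orange: 0.6 × 0.3 × 0.9 × 0.65 = 0.1053
lemon: 0.05 × 0.2 × 0.1 × 0.5 = 0.0005
P(orange | x) = 0.1053 / 0.1499 ≈ 0.702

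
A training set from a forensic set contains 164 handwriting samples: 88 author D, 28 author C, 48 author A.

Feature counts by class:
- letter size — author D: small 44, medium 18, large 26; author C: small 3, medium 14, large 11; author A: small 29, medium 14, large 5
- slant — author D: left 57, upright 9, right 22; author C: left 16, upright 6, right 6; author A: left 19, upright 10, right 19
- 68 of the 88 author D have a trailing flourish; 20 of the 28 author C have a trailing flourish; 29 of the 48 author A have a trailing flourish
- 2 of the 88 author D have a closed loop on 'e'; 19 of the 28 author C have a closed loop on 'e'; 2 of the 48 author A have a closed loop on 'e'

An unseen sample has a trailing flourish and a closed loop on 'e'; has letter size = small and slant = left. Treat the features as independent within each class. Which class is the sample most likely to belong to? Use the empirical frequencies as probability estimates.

author C

author D: (88/164) × (44/88) × (57/88) × (68/88) × (2/88) ≈ 0.00305193
author C: (28/164) × (3/28) × (16/28) × (20/28) × (19/28) ≈ 0.00506649
author A: (48/164) × (29/48) × (19/48) × (29/48) × (2/48) ≈ 0.00176202
Highest score → author C.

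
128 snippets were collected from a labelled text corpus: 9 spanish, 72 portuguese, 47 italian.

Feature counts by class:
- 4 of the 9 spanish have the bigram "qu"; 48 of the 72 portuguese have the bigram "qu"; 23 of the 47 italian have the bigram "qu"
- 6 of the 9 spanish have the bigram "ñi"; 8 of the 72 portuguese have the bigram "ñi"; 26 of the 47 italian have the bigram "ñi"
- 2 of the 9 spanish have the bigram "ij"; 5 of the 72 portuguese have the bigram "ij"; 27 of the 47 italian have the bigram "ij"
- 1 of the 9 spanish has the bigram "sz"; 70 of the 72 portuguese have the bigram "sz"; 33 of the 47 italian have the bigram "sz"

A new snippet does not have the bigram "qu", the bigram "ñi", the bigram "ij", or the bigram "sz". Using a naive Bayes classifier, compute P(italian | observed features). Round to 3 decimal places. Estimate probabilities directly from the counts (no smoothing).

spanish: (9/128) × (5/9) × (3/9) × (7/9) × (8/9) ≈ 0.00900206
portuguese: (72/128) × (24/72) × (64/72) × (67/72) × (2/72) ≈ 0.00430813
italian: (47/128) × (24/47) × (21/47) × (20/47) × (14/47) ≈ 0.010619
P(italian | x) = 0.010619 / 0.02392919 ≈ 0.444

0.444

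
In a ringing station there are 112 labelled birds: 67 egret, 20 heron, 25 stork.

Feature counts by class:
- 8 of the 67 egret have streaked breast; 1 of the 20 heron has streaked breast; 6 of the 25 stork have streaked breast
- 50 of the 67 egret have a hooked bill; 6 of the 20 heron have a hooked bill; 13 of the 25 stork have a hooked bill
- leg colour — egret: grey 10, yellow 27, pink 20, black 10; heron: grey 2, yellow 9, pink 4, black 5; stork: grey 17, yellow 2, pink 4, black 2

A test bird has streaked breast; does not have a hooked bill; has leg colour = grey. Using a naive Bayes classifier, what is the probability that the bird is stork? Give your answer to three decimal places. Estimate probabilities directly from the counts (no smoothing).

0.840

egret: (67/112) × (8/67) × (17/67) × (10/67) ≈ 0.00270502
heron: (20/112) × (1/20) × (14/20) × (2/20) = 0.000625
stork: (25/112) × (6/25) × (12/25) × (17/25) ≈ 0.0174857
P(stork | x) = 0.0174857 / 0.02081572 ≈ 0.840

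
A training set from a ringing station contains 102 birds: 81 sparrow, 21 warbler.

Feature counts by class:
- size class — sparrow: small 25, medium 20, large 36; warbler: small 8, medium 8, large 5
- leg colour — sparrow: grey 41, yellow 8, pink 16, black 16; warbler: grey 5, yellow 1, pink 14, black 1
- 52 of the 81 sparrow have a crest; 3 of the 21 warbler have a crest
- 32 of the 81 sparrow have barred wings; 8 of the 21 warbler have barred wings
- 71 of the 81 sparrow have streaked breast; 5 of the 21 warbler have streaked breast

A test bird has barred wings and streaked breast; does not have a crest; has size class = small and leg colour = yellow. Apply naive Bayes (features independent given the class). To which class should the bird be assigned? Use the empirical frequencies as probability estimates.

sparrow

sparrow: (81/102) × (25/81) × (8/81) × (29/81) × (32/81) × (71/81) ≈ 0.00300121
warbler: (21/102) × (8/21) × (1/21) × (18/21) × (8/21) × (5/21) ≈ 0.000290366
Highest score → sparrow.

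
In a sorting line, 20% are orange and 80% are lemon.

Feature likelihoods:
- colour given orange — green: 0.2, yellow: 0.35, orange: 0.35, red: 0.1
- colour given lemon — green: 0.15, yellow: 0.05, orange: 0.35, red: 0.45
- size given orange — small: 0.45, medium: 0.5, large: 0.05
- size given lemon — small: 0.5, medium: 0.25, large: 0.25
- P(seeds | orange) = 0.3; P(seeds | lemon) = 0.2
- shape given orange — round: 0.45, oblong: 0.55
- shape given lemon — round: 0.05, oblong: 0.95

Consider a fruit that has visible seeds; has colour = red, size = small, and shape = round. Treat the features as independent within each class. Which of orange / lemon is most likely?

orange: 0.2 × 0.1 × 0.45 × 0.3 × 0.45 = 0.001215
lemon: 0.8 × 0.45 × 0.5 × 0.2 × 0.05 = 0.0018
Highest score → lemon.

lemon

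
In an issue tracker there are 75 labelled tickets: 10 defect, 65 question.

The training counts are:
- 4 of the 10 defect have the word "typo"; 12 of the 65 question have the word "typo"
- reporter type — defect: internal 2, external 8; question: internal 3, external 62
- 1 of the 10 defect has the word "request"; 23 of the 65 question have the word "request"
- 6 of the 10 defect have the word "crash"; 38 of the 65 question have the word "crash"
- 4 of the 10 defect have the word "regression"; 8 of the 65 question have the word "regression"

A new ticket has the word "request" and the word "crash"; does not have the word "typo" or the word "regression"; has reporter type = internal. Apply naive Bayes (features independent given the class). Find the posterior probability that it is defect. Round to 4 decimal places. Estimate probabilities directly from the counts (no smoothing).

defect: (10/75) × (6/10) × (2/10) × (1/10) × (6/10) × (6/10) = 0.000576
question: (65/75) × (53/65) × (3/65) × (23/65) × (38/65) × (57/65) ≈ 0.00591655
P(defect | x) = 0.000576 / 0.00649255 ≈ 0.0887

0.0887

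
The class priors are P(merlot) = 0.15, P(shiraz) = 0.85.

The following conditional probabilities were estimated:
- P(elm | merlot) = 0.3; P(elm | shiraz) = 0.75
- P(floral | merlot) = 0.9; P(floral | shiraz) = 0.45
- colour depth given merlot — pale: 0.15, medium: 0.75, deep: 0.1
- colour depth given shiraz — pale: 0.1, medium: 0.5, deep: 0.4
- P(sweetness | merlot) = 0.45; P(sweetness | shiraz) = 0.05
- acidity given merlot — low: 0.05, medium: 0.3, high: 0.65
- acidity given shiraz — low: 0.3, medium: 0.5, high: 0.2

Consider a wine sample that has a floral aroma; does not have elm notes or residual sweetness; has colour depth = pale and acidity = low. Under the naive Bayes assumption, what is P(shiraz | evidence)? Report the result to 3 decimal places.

0.875

merlot: 0.15 × (1−0.3) × 0.9 × 0.15 × (1−0.45) × 0.05 = 0.0003898125
shiraz: 0.85 × (1−0.75) × 0.45 × 0.1 × (1−0.05) × 0.3 = 0.0027253125
P(shiraz | x) = 0.0027253125 / 0.003115125 ≈ 0.875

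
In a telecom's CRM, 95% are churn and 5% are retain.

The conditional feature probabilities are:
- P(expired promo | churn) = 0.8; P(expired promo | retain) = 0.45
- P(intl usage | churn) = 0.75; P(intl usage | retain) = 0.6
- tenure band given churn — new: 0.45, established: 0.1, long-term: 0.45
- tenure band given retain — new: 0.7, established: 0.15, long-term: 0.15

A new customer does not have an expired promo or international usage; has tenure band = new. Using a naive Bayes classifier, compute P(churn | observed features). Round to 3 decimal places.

0.735

churn: 0.95 × (1−0.8) × (1−0.75) × 0.45 = 0.021375
retain: 0.05 × (1−0.45) × (1−0.6) × 0.7 = 0.0077
P(churn | x) = 0.021375 / 0.029075 ≈ 0.735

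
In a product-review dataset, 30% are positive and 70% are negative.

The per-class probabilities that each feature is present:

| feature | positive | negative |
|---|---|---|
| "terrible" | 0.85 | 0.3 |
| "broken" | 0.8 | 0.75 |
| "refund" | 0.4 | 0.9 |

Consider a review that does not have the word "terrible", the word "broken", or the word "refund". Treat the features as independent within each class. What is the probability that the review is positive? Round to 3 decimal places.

positive: 0.3 × (1−0.85) × (1−0.8) × (1−0.4) = 0.0054
negative: 0.7 × (1−0.3) × (1−0.75) × (1−0.9) = 0.01225
P(positive | x) = 0.0054 / 0.01765 ≈ 0.306

0.306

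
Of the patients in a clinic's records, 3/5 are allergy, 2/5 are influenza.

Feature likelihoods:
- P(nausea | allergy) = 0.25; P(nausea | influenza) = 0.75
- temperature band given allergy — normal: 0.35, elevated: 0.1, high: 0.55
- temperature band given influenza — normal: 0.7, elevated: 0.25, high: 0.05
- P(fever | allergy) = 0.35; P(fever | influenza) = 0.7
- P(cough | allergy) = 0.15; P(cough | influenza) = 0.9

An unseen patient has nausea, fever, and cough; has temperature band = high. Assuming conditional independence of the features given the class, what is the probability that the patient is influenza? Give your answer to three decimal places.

allergy: 0.6 × 0.25 × 0.55 × 0.35 × 0.15 = 0.00433125
influenza: 0.4 × 0.75 × 0.05 × 0.7 × 0.9 = 0.00945
P(influenza | x) = 0.00945 / 0.01378125 ≈ 0.686

0.686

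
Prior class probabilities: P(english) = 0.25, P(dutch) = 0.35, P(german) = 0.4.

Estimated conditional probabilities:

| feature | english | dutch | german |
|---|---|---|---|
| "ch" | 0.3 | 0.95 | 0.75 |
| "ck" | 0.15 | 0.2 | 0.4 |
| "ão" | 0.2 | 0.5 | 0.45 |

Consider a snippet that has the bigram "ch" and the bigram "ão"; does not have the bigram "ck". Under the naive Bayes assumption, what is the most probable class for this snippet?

english: 0.25 × 0.3 × (1−0.15) × 0.2 = 0.01275
dutch: 0.35 × 0.95 × (1−0.2) × 0.5 = 0.133
german: 0.4 × 0.75 × (1−0.4) × 0.45 = 0.081
Highest score → dutch.

dutch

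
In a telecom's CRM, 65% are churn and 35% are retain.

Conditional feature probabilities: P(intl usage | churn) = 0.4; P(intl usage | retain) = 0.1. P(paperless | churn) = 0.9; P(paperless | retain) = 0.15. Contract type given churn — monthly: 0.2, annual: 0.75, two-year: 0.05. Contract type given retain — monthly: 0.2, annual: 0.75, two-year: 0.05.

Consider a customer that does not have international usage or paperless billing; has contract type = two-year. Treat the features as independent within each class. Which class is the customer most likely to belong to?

retain

churn: 0.65 × (1−0.4) × (1−0.9) × 0.05 = 0.00195
retain: 0.35 × (1−0.1) × (1−0.15) × 0.05 = 0.0133875
Highest score → retain.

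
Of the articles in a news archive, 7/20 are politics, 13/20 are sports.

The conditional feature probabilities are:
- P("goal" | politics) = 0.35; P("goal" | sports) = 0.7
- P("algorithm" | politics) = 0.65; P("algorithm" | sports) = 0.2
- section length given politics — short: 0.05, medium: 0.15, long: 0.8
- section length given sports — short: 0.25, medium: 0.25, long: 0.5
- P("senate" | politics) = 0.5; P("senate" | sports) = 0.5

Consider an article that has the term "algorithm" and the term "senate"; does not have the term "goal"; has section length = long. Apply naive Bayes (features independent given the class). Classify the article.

politics

politics: 0.35 × (1−0.35) × 0.65 × 0.8 × 0.5 = 0.05915
sports: 0.65 × (1−0.7) × 0.2 × 0.5 × 0.5 = 0.00975
Highest score → politics.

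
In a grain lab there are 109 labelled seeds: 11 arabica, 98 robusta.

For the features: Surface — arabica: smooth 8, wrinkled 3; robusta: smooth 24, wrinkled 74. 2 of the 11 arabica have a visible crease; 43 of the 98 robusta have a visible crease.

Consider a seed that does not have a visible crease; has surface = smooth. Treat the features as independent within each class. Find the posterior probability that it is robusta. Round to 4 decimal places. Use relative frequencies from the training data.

arabica: (11/109) × (8/11) × (9/11) ≈ 0.06005
robusta: (98/109) × (24/98) × (55/98) ≈ 0.123572
P(robusta | x) = 0.123572 / 0.183622 ≈ 0.6730

0.6730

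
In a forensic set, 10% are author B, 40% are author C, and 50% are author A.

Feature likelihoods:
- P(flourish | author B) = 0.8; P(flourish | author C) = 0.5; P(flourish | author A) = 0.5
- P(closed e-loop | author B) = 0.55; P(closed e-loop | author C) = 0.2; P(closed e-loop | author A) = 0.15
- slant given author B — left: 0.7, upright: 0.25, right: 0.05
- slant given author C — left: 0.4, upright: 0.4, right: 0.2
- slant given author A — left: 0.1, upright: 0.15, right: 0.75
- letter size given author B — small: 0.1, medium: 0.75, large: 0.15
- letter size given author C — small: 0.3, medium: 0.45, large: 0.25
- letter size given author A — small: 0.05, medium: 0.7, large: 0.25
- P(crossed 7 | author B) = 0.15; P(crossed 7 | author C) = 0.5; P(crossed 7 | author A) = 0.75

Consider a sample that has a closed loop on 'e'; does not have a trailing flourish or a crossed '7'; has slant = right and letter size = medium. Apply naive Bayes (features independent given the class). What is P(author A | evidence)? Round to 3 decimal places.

0.696

author B: 0.1 × (1−0.8) × 0.55 × 0.05 × 0.75 × (1−0.15) = 0.000350625
author C: 0.4 × (1−0.5) × 0.2 × 0.2 × 0.45 × (1−0.5) = 0.0018
author A: 0.5 × (1−0.5) × 0.15 × 0.75 × 0.7 × (1−0.75) = 0.004921875
P(author A | x) = 0.004921875 / 0.0070725 ≈ 0.696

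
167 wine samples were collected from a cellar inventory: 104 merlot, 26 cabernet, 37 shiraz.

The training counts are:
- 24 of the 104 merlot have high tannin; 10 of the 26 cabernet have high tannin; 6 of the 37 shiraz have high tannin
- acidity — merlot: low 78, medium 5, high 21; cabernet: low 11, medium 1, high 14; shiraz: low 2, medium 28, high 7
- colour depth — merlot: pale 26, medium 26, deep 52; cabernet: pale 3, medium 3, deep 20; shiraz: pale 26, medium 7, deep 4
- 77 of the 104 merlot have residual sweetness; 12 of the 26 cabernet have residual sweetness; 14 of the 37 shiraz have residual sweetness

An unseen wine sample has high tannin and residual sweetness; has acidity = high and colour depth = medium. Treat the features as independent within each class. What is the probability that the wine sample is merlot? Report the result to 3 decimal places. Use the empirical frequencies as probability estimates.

merlot: (104/167) × (24/104) × (21/104) × (26/104) × (77/104) ≈ 0.00537128
cabernet: (26/167) × (10/26) × (14/26) × (3/26) × (12/26) ≈ 0.00171709
shiraz: (37/167) × (6/37) × (7/37) × (7/37) × (14/37) ≈ 0.000486579
P(merlot | x) = 0.00537128 / 0.007574949 ≈ 0.709

0.709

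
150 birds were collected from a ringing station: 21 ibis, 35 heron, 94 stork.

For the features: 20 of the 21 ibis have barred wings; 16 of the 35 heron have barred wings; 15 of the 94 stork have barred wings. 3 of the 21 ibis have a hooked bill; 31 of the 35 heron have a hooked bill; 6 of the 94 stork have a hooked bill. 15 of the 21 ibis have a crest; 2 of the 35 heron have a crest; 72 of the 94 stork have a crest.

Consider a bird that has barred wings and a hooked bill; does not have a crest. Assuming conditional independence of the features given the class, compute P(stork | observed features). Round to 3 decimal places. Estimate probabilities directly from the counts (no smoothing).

0.016

ibis: (21/150) × (20/21) × (3/21) × (6/21) ≈ 0.00544218
heron: (35/150) × (16/35) × (31/35) × (33/35) ≈ 0.0890776
stork: (94/150) × (15/94) × (6/94) × (22/94) ≈ 0.00149389
P(stork | x) = 0.00149389 / 0.09601367 ≈ 0.016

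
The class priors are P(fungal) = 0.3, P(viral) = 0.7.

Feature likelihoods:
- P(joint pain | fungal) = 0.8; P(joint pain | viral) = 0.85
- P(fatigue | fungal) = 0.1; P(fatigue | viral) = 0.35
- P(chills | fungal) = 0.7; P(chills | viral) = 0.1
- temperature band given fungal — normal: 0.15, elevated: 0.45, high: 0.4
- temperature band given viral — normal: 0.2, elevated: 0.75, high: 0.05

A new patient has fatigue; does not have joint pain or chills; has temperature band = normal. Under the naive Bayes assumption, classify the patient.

fungal: 0.3 × (1−0.8) × 0.1 × (1−0.7) × 0.15 = 0.00027
viral: 0.7 × (1−0.85) × 0.35 × (1−0.1) × 0.2 = 0.006615
Highest score → viral.

viral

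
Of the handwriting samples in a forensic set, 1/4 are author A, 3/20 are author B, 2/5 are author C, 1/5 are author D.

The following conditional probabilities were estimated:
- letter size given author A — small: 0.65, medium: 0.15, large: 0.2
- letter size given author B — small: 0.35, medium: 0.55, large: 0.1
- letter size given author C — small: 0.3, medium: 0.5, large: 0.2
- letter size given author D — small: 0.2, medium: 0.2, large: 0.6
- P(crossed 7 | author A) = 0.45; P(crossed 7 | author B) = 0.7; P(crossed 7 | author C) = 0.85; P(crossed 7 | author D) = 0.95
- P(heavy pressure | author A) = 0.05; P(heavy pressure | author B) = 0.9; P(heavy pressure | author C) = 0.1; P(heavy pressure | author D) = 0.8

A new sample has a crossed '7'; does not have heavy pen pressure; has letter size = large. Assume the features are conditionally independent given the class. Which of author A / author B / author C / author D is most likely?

author C

author A: 0.25 × 0.2 × 0.45 × (1−0.05) = 0.021375
author B: 0.15 × 0.1 × 0.7 × (1−0.9) = 0.00105
author C: 0.4 × 0.2 × 0.85 × (1−0.1) = 0.0612
author D: 0.2 × 0.6 × 0.95 × (1−0.8) = 0.0228
Highest score → author C.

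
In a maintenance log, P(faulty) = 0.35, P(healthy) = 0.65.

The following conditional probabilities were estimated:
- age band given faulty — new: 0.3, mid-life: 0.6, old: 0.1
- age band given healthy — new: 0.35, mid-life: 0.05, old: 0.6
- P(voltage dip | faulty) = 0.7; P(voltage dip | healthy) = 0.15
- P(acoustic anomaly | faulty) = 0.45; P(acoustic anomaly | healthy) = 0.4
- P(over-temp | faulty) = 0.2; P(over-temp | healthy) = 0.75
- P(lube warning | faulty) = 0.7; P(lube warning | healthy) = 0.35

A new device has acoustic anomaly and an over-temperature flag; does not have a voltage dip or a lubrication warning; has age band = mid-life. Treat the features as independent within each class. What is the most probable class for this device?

faulty: 0.35 × 0.6 × (1−0.7) × 0.45 × 0.2 × (1−0.7) = 0.001701
healthy: 0.65 × 0.05 × (1−0.15) × 0.4 × 0.75 × (1−0.35) = 0.005386875
Highest score → healthy.

healthy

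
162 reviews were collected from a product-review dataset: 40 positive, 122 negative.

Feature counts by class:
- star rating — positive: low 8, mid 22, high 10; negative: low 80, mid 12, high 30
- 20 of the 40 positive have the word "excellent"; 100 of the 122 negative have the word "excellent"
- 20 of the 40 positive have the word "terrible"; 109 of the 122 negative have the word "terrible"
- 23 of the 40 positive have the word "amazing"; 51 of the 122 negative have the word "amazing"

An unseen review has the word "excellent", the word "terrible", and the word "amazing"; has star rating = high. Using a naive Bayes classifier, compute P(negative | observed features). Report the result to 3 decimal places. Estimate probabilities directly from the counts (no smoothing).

positive: (40/162) × (10/40) × (20/40) × (20/40) × (23/40) ≈ 0.00887346
negative: (122/162) × (30/122) × (100/122) × (109/122) × (51/122) ≈ 0.0566922
P(negative | x) = 0.0566922 / 0.06556566 ≈ 0.865

0.865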